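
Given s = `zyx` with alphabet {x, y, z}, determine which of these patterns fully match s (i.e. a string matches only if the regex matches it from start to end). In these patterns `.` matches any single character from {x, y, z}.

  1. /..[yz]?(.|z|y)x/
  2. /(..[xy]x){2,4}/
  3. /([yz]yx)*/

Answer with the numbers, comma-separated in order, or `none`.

1 → no match
2 → no match
3 → match

3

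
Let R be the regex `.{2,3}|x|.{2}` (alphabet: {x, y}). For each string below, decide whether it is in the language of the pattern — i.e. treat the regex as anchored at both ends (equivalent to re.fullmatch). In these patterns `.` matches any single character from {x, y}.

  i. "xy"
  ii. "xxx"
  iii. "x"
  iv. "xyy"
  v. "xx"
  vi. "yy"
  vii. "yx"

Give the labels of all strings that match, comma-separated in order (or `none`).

i → match
ii → match
iii → match
iv → match
v → match
vi → match
vii → match

i, ii, iii, iv, v, vi, vii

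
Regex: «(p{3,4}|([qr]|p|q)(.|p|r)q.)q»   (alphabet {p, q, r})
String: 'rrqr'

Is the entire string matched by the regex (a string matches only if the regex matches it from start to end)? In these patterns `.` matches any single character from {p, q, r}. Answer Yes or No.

Every match must end with 'q', but 'rrqr' does not.

No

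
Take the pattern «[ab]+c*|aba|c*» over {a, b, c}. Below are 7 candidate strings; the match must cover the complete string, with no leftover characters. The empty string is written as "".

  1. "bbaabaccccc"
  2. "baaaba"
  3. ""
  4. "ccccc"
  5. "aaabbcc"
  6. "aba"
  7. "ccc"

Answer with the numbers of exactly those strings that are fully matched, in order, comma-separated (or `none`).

1, 2, 3, 4, 5, 6, 7

1 → match
2 → match
3 → match
4 → match
5 → match
6 → match
7 → match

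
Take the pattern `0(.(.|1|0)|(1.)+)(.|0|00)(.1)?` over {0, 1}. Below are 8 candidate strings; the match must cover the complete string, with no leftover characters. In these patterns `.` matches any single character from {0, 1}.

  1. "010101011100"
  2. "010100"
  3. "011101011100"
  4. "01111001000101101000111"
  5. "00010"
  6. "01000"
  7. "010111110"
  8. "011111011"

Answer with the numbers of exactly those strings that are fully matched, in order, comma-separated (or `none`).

1 → match
2 → match
3 → match
4 → no match
5 → no match
6 → match
7 → no match
8 → no match

1, 2, 3, 6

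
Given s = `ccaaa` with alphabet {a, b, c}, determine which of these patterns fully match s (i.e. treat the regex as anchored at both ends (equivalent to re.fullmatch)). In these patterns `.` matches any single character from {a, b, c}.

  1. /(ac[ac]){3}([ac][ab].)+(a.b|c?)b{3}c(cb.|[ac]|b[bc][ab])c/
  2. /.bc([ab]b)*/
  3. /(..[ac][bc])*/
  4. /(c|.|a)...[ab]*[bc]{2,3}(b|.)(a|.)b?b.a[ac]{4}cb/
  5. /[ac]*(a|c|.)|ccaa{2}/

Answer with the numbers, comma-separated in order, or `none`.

5

1 → no match — must start with `ac`
2 → no match
3 → no match
4 → no match — must end with `cb`
5 → match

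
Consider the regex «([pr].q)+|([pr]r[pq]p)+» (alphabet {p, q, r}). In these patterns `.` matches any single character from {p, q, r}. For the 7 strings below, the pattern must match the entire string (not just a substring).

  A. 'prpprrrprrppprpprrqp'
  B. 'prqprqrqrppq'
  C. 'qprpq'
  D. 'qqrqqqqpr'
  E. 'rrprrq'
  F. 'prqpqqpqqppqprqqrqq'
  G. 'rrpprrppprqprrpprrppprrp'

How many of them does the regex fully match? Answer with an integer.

0

A → no match
B → no match
C → no match
D → no match
E → no match
F → no match
G → no match
Total matched: 0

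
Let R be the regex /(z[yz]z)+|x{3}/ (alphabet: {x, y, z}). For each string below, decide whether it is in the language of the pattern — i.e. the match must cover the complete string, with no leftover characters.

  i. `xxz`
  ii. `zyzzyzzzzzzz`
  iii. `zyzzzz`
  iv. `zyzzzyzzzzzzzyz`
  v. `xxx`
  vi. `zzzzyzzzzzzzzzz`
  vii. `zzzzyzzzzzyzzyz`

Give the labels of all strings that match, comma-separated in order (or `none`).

i → no match
ii → match
iii → match
iv → no match
v → match
vi → match
vii → match

ii, iii, v, vi, vii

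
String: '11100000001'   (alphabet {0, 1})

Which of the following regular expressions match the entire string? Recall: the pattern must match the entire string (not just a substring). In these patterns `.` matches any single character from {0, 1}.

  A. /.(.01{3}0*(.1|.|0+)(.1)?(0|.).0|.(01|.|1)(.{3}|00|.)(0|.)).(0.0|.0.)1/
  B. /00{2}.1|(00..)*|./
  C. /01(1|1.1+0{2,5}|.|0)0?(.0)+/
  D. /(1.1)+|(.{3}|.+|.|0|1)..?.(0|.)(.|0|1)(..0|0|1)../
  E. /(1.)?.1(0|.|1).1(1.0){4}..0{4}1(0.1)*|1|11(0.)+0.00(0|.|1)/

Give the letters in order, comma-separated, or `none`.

A, D

A → match
B → no match
C → no match — must start with '01'
D → match
E → no match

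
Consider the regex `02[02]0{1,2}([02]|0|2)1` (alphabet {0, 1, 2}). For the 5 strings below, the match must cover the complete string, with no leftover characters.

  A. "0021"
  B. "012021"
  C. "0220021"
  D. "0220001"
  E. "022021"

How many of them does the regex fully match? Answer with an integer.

A → no match — must start with "02"
B → no match — must start with "02"
C → match
D → match
E → match
Total matched: 3

3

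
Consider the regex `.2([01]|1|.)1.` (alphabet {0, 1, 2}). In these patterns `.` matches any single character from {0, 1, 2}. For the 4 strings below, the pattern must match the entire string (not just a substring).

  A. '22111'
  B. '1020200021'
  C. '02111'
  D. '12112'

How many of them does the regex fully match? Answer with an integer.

3

A. '22111' → match
B. '1020200021' → no match
C. '02111' → match
D. '12112' → match
Total matched: 3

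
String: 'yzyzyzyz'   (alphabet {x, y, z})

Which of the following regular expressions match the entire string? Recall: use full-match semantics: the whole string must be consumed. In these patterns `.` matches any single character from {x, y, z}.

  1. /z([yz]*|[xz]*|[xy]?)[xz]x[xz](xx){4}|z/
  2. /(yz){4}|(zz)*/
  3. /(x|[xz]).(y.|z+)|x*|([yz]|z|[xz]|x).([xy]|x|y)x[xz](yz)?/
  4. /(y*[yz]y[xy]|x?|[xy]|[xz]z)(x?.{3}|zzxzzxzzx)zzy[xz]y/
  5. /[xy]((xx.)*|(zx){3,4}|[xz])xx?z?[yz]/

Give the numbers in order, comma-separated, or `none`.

2

1 → no match — must start with 'z'
2 → match
3 → no match
4 → no match — must end with 'y'
5 → no match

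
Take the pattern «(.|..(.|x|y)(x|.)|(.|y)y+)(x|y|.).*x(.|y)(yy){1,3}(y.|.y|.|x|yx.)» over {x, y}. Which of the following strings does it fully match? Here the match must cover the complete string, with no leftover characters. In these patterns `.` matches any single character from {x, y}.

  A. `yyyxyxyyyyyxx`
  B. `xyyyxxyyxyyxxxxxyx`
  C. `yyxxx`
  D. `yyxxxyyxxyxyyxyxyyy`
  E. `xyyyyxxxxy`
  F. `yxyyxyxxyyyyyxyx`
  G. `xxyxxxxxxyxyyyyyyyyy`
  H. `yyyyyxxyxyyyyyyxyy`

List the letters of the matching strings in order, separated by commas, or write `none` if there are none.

A → no match
B → no match
C. `yyxxx` → no match
D → no match
E. `xyyyyxxxxy` → no match
F → no match
G → match
H → no match

G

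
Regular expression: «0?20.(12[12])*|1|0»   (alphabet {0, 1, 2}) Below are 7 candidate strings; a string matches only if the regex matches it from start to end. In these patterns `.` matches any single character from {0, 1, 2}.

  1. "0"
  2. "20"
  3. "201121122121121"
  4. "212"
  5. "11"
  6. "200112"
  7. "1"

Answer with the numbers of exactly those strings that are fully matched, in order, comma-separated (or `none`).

1, 3, 7

1. "0" → match
2. "20" → no match
3 → match
4. "212" → no match
5. "11" → no match
6. "200112" → no match
7. "1" → match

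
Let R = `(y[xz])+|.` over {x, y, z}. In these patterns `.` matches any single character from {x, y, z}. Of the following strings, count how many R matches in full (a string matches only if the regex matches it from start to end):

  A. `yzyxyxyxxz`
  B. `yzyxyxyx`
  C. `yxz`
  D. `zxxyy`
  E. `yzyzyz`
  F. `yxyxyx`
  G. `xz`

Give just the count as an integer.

3

A. `yzyxyxyxxz` → no match
B. `yzyxyxyx` → match
C. `yxz` → no match
D. `zxxyy` → no match
E. `yzyzyz` → match
F. `yxyxyx` → match
G. `xz` → no match
Total matched: 3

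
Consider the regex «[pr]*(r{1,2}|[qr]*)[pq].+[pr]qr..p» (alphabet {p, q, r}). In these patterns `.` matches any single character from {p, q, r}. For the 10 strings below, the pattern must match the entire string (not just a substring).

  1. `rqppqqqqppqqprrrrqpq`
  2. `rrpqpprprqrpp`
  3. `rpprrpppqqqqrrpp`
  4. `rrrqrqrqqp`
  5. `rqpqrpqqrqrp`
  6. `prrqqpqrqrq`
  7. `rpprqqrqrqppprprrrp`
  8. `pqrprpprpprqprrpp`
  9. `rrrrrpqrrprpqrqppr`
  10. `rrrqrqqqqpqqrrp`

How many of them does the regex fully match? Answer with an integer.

0

1 → no match — must end with `p`
2 → no match
3 → no match
4 → no match
5 → no match
6 → no match — must end with `p`
7 → no match
8 → no match
9 → no match — must end with `p`
10 → no match
Total matched: 0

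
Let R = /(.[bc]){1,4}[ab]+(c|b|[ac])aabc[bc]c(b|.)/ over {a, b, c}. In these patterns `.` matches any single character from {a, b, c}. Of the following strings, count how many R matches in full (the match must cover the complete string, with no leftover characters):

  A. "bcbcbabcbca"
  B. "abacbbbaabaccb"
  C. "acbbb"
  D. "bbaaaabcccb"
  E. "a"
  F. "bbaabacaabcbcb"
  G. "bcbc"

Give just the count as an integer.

2

A → no match
B → no match
C → no match
D → match
E → no match
F → match
G → no match
Total matched: 2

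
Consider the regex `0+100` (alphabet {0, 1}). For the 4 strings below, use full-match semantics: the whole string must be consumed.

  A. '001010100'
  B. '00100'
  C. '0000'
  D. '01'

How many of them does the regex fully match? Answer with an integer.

1

A → no match
B → match
C → no match — must end with '0100'
D → no match — must end with '0100'
Total matched: 1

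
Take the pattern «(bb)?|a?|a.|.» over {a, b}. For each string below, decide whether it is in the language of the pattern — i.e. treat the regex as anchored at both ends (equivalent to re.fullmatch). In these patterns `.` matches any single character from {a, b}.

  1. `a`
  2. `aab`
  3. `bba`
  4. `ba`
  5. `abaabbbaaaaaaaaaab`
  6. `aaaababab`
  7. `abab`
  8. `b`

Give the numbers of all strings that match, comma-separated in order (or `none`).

1 → match
2 → no match
3 → no match
4 → no match
5 → no match
6 → no match
7 → no match
8 → match

1, 8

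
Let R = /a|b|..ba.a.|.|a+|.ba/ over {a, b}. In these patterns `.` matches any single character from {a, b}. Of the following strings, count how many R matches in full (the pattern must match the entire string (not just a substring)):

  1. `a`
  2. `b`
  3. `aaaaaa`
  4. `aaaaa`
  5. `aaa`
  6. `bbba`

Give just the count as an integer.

1. `a` → match
2. `b` → match
3. `aaaaaa` → match
4. `aaaaa` → match
5. `aaa` → match
6. `bbba` → no match
Total matched: 5

5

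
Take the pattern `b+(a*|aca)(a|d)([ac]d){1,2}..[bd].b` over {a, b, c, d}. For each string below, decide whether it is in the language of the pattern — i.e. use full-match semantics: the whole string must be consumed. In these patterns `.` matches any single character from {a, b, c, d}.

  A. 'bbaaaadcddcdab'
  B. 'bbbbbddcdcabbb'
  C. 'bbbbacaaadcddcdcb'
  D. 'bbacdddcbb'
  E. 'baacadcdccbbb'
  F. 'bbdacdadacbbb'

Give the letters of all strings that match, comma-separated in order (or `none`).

A, C

A → match
B → no match
C → match
D → no match
E → no match
F → no match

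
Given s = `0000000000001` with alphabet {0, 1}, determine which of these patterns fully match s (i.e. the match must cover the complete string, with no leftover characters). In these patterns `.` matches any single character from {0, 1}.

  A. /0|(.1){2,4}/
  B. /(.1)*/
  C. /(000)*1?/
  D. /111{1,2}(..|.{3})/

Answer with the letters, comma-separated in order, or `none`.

A → no match
B → no match
C → match
D → no match — must start with `111`

C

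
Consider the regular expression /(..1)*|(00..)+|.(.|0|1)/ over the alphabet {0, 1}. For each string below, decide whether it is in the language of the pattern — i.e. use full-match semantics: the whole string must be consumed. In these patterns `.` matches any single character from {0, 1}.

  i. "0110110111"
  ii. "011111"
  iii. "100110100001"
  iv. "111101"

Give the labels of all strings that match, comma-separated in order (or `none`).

ii, iv

i → no match
ii → match
iii → no match
iv → match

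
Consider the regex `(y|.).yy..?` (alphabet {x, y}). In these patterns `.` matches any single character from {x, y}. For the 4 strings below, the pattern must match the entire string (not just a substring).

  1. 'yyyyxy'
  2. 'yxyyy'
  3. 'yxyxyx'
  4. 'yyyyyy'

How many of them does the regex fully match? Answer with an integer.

1 → match
2 → match
3 → no match
4 → match
Total matched: 3

3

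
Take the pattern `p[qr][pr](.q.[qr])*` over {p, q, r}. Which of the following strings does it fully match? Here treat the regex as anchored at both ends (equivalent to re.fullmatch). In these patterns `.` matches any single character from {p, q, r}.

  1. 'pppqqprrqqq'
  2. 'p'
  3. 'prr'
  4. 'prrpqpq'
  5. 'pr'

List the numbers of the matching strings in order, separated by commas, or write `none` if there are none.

1. 'pppqqprrqqq' → no match
2. 'p' → no match
3. 'prr' → match
4. 'prrpqpq' → match
5. 'pr' → no match

3, 4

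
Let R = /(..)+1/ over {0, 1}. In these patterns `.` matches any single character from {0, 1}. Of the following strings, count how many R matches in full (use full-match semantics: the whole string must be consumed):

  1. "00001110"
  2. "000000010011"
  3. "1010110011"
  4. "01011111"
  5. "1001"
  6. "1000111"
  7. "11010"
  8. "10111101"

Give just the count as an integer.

1 → no match — must end with "1"
2 → no match
3 → no match
4 → no match
5 → no match
6 → match
7 → no match — must end with "1"
8 → no match
Total matched: 1

1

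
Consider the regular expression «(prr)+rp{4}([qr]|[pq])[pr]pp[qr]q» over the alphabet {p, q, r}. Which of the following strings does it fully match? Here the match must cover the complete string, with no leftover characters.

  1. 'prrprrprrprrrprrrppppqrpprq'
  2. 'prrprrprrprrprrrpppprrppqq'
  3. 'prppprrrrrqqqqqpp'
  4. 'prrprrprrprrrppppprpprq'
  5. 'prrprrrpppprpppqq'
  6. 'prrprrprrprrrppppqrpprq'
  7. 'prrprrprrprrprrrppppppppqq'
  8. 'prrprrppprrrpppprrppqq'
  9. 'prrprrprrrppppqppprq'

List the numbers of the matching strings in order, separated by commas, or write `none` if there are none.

2, 4, 5, 6, 7, 9

1 → no match
2 → match
3 → no match — must start with 'prr'
4 → match
5 → match
6 → match
7 → match
8 → no match
9 → match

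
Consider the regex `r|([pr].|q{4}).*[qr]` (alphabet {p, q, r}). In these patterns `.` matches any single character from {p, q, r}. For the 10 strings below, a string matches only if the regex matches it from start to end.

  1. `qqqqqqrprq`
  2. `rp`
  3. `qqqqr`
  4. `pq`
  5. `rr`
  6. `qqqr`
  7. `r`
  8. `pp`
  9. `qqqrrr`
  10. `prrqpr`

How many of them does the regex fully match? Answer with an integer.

4

1 → match
2 → no match
3 → match
4 → no match
5 → no match
6 → no match
7 → match
8 → no match
9 → no match
10 → match
Total matched: 4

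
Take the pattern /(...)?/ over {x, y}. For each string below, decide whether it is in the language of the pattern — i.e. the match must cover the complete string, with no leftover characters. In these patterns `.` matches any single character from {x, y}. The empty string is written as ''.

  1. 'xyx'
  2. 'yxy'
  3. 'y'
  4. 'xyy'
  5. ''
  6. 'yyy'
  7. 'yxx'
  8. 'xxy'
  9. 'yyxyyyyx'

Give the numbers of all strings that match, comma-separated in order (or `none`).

1 → match
2 → match
3 → no match
4 → match
5 → match
6 → match
7 → match
8 → match
9 → no match

1, 2, 4, 5, 6, 7, 8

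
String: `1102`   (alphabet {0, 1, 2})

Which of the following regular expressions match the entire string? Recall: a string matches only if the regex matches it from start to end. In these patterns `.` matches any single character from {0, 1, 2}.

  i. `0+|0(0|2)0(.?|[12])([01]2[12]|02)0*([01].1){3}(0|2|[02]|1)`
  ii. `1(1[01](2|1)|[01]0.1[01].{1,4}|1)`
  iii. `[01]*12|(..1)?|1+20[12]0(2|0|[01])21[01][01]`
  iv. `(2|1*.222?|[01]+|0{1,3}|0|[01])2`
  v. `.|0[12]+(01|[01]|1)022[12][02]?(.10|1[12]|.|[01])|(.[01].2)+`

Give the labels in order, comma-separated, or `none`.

i → no match — must start with `0`
ii → match
iii → no match
iv → match
v → match

ii, iv, v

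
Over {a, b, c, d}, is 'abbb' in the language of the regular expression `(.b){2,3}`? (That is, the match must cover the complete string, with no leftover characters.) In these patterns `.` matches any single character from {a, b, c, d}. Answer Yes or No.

Yes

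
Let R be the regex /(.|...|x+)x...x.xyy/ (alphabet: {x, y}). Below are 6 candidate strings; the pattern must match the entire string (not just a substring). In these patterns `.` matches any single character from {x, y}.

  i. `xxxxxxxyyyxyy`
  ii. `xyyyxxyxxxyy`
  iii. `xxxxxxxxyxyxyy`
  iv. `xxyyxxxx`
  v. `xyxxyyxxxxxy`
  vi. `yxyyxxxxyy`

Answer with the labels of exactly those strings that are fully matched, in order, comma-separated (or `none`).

i → no match
ii → no match
iii → match
iv → no match — must end with `xyy`
v → no match — must end with `xyy`
vi → match

iii, vi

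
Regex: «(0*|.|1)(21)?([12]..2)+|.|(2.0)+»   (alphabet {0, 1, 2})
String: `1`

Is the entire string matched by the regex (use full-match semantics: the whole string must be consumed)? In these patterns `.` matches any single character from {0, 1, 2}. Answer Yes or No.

Yes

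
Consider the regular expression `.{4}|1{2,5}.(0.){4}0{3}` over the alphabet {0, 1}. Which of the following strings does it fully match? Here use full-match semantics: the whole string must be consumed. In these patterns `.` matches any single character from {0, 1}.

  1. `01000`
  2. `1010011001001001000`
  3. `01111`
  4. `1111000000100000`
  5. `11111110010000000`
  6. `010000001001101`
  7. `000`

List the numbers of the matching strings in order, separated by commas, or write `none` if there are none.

1 → no match
2 → no match
3 → no match
4 → match
5 → no match
6 → no match
7 → no match

4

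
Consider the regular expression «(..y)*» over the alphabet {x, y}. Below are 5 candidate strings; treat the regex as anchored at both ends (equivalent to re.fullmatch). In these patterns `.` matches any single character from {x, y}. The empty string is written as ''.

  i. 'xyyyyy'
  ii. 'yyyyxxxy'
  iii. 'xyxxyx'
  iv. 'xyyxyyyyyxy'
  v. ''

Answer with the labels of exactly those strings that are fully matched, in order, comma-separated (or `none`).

i → match
ii → no match
iii → no match
iv → no match
v → match

i, v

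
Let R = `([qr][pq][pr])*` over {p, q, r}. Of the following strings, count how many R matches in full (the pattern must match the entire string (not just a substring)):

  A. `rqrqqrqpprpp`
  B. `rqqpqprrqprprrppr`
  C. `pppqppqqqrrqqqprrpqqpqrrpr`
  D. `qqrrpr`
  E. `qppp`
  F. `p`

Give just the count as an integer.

A. `rqrqqrqpprpp` → match
B → no match
C → no match
D. `qqrrpr` → match
E. `qppp` → no match
F. `p` → no match
Total matched: 2

2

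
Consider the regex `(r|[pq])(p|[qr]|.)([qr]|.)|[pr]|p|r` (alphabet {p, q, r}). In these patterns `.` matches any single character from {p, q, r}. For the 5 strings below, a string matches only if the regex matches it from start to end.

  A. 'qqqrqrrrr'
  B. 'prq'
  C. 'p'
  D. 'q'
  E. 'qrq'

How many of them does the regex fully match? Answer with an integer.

A → no match
B → match
C → match
D → no match
E → match
Total matched: 3

3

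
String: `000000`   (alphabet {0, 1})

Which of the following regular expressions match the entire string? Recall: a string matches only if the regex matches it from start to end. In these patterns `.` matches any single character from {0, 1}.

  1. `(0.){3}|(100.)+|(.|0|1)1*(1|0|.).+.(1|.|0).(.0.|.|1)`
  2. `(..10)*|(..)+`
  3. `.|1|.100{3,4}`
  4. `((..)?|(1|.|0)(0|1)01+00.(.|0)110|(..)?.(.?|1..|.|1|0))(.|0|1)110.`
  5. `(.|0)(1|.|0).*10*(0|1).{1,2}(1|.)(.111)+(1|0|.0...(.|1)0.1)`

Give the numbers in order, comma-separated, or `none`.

1, 2

1 → match
2 → match
3 → no match
4 → no match
5 → no match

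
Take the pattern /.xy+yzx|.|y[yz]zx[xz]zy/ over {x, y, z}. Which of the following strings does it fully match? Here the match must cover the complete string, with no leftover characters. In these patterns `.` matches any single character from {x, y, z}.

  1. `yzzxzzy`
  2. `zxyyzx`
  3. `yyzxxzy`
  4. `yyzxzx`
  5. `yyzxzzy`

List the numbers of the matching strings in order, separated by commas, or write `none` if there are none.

1, 2, 3, 5

1 → match
2 → match
3 → match
4 → no match
5 → match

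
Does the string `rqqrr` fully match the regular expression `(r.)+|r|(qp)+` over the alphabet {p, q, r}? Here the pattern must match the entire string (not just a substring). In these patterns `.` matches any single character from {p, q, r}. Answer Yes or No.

No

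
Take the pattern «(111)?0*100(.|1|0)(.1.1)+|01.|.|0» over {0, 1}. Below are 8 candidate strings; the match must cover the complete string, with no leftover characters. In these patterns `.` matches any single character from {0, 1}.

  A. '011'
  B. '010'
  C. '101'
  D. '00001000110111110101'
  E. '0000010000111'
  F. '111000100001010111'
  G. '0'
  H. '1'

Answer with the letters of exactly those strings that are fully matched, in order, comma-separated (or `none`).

A → match
B → match
C → no match
D → match
E → match
F → match
G → match
H → match

A, B, D, E, F, G, H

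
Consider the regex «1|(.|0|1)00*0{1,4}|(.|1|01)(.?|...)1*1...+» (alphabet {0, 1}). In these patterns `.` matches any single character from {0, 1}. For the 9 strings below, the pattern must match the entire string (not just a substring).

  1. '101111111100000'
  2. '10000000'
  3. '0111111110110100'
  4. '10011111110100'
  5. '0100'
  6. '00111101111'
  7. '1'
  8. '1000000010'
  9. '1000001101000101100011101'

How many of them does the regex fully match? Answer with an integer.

1 → match
2 → match
3 → match
4 → match
5 → no match
6 → match
7 → match
8 → no match
9 → no match
Total matched: 6

6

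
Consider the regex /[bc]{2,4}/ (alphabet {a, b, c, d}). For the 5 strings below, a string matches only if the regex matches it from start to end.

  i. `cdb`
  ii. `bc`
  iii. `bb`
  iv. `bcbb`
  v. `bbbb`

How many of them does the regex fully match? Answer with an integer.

i → no match
ii → match
iii → match
iv → match
v → match
Total matched: 4

4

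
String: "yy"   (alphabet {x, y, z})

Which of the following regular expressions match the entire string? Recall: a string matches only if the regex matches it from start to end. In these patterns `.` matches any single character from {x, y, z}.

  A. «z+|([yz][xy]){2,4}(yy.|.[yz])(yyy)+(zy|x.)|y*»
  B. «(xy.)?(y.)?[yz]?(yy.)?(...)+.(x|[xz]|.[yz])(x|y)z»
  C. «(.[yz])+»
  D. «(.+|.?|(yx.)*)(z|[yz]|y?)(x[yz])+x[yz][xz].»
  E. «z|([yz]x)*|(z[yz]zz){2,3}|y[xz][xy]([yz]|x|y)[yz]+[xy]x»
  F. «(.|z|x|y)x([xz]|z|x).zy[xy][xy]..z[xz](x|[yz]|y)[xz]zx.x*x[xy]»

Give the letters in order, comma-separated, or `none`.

A, C

A → match
B → no match — must end with "z"
C → match
D → no match
E → no match
F → no match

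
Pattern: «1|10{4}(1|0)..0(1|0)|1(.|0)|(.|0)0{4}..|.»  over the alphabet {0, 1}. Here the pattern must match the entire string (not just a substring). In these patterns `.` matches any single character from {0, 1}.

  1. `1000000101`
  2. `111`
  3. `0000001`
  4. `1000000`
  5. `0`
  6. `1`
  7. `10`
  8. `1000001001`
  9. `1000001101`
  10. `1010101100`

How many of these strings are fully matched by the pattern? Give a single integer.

8

1 → match
2 → no match
3 → match
4 → match
5 → match
6 → match
7 → match
8 → match
9 → match
10 → no match
Total matched: 8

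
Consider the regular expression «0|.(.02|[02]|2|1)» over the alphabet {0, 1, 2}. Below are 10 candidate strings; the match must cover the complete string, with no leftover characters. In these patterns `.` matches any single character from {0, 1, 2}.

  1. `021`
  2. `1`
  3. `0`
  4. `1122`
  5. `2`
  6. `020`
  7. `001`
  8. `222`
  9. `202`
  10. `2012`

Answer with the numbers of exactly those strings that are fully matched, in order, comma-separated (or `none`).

3

1 → no match
2 → no match
3 → match
4 → no match
5 → no match
6 → no match
7 → no match
8 → no match
9 → no match
10 → no match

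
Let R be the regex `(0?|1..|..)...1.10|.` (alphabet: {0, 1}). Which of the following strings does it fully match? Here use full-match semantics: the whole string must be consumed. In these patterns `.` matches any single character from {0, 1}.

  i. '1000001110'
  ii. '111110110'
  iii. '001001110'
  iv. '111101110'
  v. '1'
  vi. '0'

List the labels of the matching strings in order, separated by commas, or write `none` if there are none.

i, iii, iv, v, vi

i → match
ii → no match
iii → match
iv → match
v → match
vi → match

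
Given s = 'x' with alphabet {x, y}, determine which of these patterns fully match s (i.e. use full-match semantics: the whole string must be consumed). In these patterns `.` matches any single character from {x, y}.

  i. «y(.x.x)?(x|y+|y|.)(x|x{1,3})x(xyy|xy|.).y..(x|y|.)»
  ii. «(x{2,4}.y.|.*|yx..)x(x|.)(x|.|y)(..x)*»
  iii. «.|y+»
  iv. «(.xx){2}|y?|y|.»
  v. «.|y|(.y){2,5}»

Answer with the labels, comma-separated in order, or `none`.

i → no match — must start with 'y'
ii → no match
iii → match
iv → match
v → match

iii, iv, v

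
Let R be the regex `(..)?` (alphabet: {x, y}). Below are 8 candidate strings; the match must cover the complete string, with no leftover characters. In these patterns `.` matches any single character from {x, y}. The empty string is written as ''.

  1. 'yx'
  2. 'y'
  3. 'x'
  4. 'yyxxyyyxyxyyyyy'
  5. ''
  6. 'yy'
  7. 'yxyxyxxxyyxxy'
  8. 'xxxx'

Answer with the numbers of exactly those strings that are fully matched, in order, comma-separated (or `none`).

1 → match
2 → no match
3 → no match
4 → no match
5 → match
6 → match
7 → no match
8 → no match

1, 5, 6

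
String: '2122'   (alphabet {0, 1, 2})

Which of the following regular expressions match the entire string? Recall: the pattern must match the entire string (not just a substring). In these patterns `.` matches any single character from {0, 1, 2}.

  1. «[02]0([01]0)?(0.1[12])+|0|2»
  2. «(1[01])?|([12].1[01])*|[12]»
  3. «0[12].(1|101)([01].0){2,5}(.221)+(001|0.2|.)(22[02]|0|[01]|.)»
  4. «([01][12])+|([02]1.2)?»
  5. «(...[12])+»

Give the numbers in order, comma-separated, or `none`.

4, 5

1 → no match
2 → no match
3 → no match — must start with '0'
4 → match
5 → match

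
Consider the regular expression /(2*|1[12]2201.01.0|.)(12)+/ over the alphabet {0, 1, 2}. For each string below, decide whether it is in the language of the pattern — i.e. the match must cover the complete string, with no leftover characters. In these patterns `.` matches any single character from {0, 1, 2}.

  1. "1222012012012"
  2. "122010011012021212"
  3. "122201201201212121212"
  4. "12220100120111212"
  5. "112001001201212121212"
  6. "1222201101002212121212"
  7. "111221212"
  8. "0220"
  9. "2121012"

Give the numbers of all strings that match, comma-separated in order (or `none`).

1 → match
2 → no match
3 → match
4 → no match
5 → no match
6 → no match
7 → no match
8 → no match — must end with "12"
9 → no match

1, 3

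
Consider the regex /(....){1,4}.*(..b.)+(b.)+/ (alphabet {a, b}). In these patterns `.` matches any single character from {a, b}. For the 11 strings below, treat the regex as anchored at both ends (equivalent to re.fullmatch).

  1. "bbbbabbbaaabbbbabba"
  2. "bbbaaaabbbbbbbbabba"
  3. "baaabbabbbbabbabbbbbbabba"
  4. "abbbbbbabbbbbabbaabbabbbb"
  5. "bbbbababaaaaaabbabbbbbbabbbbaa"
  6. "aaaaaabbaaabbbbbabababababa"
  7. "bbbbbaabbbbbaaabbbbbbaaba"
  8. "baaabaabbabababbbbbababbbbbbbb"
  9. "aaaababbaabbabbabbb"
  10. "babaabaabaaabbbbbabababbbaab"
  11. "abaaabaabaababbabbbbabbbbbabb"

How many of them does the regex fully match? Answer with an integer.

4

1 → no match
2 → no match
3 → no match
4 → match
5 → no match
6 → match
7 → no match
8 → match
9 → no match
10 → no match
11 → match
Total matched: 4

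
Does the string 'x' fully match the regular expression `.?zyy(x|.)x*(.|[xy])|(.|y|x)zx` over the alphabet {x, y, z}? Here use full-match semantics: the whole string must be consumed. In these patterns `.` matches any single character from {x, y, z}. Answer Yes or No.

No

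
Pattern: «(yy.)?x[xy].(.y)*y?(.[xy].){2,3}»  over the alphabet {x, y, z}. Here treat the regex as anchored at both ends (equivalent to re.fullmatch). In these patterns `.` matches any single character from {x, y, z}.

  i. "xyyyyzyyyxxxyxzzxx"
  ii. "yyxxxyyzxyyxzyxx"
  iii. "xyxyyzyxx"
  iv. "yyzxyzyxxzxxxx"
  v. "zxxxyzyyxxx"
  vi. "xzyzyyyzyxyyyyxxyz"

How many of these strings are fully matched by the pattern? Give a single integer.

i → match
ii → match
iii → match
iv → no match
v → no match
vi → no match
Total matched: 3

3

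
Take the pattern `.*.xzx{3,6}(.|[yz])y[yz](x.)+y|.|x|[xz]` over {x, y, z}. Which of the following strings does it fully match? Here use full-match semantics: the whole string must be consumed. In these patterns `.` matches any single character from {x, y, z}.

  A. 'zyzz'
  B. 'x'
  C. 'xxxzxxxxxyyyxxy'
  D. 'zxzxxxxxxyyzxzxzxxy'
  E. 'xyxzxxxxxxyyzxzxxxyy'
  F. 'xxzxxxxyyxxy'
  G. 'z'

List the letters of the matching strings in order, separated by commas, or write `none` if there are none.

B, C, D, E, F, G

A. 'zyzz' → no match
B. 'x' → match
C → match
D → match
E → match
F. 'xxzxxxxyyxxy' → match
G. 'z' → match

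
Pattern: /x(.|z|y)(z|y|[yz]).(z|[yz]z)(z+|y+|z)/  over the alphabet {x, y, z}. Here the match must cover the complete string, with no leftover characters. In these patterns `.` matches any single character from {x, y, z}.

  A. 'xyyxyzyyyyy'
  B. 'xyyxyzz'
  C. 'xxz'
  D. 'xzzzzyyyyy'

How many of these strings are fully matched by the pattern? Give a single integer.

A. 'xyyxyzyyyyy' → match
B. 'xyyxyzz' → match
C. 'xxz' → no match
D. 'xzzzzyyyyy' → match
Total matched: 3

3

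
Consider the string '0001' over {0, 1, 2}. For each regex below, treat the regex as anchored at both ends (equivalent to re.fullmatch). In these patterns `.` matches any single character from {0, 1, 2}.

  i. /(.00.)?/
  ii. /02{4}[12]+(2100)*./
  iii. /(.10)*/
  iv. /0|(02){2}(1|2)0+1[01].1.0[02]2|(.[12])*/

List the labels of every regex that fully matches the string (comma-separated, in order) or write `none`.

i → match
ii → no match — must start with '02'
iii → no match
iv → no match

i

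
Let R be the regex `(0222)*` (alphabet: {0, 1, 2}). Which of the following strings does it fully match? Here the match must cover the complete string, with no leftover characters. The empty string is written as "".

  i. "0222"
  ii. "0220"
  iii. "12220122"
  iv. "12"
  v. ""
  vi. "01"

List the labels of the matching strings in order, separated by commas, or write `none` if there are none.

i → match
ii → no match
iii → no match
iv → no match
v → match
vi → no match

i, v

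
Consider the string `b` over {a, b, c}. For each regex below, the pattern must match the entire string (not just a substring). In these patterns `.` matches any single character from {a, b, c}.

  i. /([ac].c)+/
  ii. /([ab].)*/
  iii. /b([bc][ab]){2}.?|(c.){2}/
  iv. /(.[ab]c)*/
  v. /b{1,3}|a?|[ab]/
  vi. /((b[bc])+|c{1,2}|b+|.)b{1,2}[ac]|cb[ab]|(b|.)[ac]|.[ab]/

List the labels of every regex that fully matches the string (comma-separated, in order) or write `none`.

i → no match — must end with `c`
ii → no match
iii → no match
iv → no match
v → match
vi → no match

v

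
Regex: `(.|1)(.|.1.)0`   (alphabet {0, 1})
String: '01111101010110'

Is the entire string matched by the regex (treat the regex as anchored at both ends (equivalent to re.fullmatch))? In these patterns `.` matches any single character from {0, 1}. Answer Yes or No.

No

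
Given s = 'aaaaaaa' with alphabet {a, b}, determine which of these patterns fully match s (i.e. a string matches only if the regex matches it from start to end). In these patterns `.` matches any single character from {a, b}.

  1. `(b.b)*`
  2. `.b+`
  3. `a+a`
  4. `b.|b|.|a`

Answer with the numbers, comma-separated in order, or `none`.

1 → no match
2 → no match — must end with 'b'
3 → match
4 → no match

3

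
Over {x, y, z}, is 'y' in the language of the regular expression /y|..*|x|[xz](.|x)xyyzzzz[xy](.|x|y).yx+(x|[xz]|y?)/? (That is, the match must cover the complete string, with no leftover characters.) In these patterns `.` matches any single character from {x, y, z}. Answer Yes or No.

Yes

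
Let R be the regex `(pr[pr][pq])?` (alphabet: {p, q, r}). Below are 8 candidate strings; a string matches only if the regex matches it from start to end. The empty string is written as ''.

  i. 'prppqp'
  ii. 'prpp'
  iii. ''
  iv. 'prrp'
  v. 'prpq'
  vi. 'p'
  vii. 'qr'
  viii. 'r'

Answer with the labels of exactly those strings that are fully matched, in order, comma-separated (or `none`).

i → no match
ii → match
iii → match
iv → match
v → match
vi → no match
vii → no match
viii → no match

ii, iii, iv, v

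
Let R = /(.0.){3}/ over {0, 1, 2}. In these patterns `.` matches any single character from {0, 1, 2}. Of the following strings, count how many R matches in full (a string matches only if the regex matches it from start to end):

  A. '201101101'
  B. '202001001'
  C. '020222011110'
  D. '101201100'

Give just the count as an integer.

A → match
B → match
C → no match
D → match
Total matched: 3

3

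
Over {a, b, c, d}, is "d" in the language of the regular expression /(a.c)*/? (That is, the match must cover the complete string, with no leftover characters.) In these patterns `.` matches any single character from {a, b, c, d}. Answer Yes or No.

No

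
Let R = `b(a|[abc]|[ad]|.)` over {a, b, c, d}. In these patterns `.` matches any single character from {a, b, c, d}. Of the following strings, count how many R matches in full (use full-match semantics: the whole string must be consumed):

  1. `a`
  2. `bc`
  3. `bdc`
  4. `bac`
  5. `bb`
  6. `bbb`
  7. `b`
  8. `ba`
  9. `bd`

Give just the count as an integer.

4

1 → no match — must start with `b`
2 → match
3 → no match
4 → no match
5 → match
6 → no match
7 → no match
8 → match
9 → match
Total matched: 4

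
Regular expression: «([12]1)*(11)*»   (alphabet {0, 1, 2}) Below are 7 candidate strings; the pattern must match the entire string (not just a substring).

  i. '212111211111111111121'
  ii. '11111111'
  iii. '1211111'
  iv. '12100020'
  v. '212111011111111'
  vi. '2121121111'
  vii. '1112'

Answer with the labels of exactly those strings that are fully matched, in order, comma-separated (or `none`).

ii

i → no match
ii → match
iii → no match
iv → no match
v → no match
vi → no match
vii → no match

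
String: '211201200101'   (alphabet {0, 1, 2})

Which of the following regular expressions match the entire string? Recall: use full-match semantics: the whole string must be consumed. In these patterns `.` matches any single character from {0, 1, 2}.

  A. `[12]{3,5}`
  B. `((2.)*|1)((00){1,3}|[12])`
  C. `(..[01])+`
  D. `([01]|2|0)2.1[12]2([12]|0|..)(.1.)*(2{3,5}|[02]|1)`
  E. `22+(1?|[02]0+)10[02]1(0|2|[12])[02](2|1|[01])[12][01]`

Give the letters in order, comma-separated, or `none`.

A → no match
B → no match
C → match
D → no match
E → no match — must start with '22'

C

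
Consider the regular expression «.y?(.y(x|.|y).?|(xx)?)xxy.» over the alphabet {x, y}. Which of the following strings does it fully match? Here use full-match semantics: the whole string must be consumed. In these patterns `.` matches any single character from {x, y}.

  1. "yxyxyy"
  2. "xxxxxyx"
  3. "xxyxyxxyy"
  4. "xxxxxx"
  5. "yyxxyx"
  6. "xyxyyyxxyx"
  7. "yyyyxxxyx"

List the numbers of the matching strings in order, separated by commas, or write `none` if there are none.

2, 3, 5, 6, 7

1 → no match
2 → match
3 → match
4 → no match
5 → match
6 → match
7 → match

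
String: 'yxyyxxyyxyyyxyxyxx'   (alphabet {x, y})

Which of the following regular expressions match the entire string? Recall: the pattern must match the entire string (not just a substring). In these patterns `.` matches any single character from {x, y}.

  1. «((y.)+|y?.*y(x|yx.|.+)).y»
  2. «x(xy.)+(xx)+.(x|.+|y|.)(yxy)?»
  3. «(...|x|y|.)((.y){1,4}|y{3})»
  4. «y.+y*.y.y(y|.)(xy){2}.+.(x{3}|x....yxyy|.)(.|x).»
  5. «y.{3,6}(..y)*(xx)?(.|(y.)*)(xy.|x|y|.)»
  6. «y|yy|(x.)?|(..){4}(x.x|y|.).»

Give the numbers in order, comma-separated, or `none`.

5

1 → no match — must end with 'y'
2 → no match — must start with 'xxy'
3 → no match — must end with 'y'
4 → no match
5 → match
6 → no match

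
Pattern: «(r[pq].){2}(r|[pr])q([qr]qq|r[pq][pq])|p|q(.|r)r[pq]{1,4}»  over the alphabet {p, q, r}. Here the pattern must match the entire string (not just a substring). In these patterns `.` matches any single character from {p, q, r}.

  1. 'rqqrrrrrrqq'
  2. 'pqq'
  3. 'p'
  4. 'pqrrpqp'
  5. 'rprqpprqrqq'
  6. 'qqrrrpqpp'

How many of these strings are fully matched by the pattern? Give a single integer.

1

1 → no match
2 → no match
3 → match
4 → no match
5 → no match
6 → no match
Total matched: 1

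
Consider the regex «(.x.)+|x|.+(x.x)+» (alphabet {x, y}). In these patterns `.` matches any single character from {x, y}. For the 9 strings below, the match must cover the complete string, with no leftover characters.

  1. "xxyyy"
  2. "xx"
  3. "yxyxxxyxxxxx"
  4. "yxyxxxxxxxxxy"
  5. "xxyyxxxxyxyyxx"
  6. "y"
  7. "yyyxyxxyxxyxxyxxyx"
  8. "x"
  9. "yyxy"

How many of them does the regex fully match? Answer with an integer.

1 → no match
2 → no match
3 → match
4 → no match
5 → no match
6 → no match
7 → match
8 → match
9 → no match
Total matched: 3

3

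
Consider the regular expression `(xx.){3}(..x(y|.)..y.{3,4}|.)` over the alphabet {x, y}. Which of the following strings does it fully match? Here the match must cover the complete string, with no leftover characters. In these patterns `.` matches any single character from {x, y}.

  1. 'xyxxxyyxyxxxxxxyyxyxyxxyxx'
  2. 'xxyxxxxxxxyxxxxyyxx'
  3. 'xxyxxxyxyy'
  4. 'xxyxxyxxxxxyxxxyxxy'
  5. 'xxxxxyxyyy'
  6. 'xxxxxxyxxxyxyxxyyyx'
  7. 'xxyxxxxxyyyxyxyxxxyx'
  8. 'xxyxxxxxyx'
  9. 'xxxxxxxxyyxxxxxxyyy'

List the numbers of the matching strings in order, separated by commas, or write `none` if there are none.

1 → no match — must start with 'xx'
2 → match
3 → no match
4 → no match
5 → no match
6 → no match
7 → no match
8 → match
9 → no match

2, 8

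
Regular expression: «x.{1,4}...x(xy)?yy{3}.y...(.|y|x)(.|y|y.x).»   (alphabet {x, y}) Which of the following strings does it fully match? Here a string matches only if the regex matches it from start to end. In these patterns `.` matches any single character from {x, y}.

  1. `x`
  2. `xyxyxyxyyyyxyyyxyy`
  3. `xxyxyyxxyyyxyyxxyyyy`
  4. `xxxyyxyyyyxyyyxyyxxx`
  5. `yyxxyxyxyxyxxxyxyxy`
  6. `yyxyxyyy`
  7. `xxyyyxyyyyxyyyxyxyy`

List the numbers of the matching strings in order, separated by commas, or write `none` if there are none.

1 → no match
2 → no match
3 → no match
4 → match
5 → no match — must start with `x`
6 → no match — must start with `x`
7 → no match

4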